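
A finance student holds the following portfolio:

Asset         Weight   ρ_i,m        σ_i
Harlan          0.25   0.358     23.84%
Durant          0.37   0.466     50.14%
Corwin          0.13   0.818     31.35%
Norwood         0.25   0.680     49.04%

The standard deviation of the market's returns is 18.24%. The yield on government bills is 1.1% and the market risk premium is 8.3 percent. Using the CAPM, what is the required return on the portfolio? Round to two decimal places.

β_Harlan = 0.358 × 23.84% / 18.24% = 0.4679
β_Durant = 0.466 × 50.14% / 18.24% = 1.2810
β_Corwin = 0.818 × 31.35% / 18.24% = 1.4059
β_Norwood = 0.680 × 49.04% / 18.24% = 1.8282
β_P = Σ w_i β_i = 0.25×0.4679 + 0.37×1.2810 + 0.13×1.4059 + 0.25×1.8282 = 1.2308
E(R_P) = R_f + β_P × MRP = 1.1% + 1.2308 × 8.3% = 11.32%

11.32%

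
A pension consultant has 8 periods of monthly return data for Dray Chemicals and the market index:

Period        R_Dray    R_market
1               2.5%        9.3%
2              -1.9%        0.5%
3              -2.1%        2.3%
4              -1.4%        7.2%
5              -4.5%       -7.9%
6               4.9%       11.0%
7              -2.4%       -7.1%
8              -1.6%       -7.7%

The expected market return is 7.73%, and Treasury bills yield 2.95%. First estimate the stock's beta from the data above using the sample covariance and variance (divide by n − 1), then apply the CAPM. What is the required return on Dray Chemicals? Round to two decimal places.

Mean R_i = (2.5 − 1.9 − 2.1 − 1.4 − 4.5 + 4.9 − 2.4 − 1.6) / 8 = -0.8125%
Mean R_m = (9.3 + 0.5 + 2.3 + 7.2 − 7.9 + 11.0 − 7.1 − 7.7) / 8 = 0.9500%
Σ(R_i − R̄_i)(R_m − R̄_m) = 132.3750  ⇒  Cov = 132.3750 / 7 = 18.9107
Σ(R_m − R̄_m)² = 429.7600  ⇒  Var(R_m) = 429.7600 / 7 = 61.3943
β = Cov / Var(R_m) = 18.9107 / 61.3943 = 0.3080
MRP = 7.73% − 2.95% = 4.78%
E(R) = R_f + β × MRP = 2.95% + 0.3080 × 4.78% = 4.42%

4.42%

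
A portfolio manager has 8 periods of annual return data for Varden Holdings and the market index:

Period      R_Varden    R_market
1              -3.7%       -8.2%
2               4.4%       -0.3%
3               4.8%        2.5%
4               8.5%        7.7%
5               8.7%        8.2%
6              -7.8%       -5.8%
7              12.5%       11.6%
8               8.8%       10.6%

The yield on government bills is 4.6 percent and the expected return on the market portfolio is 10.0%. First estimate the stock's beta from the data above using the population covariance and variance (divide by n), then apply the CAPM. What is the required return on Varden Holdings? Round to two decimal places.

Mean R_i = (-3.7 + 4.4 + 4.8 + 8.5 + 8.7 − 7.8 + 12.5 + 8.8) / 8 = 4.5250%
Mean R_m = (-8.2 − 0.3 + 2.5 + 7.7 + 8.2 − 5.8 + 11.6 + 10.6) / 8 = 3.2875%
Σ(R_i − R̄_i)(R_m − R̄_m) = 342.3225  ⇒  Cov = 342.3225 / 8 = 42.7903
Σ(R_m − R̄_m)² = 394.2088  ⇒  Var(R_m) = 394.2088 / 8 = 49.2761
β = Cov / Var(R_m) = 42.7903 / 49.2761 = 0.8684
MRP = 10.0% − 4.6% = 5.40%
E(R) = R_f + β × MRP = 4.6% + 0.8684 × 5.4% = 9.29%

9.29%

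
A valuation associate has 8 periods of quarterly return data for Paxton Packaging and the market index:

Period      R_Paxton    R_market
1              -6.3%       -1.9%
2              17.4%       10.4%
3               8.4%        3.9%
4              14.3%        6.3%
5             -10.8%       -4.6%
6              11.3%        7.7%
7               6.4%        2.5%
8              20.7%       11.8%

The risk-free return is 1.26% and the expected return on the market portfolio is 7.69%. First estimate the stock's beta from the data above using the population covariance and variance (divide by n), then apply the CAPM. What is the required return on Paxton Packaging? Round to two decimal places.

Mean R_i = (-6.3 + 17.4 + 8.4 + 14.3 − 10.8 + 11.3 + 6.4 + 20.7) / 8 = 7.6750%
Mean R_m = (-1.9 + 10.4 + 3.9 + 6.3 − 4.6 + 7.7 + 2.5 + 11.8) / 8 = 4.5125%
Σ(R_i − R̄_i)(R_m − R̄_m) = 435.6625  ⇒  Cov = 435.6625 / 8 = 54.4578
Σ(R_m − R̄_m)² = 229.7088  ⇒  Var(R_m) = 229.7088 / 8 = 28.7136
β = Cov / Var(R_m) = 54.4578 / 28.7136 = 1.8966
MRP = 7.69% − 1.26% = 6.43%
E(R) = R_f + β × MRP = 1.26% + 1.8966 × 6.43% = 13.46%

13.46%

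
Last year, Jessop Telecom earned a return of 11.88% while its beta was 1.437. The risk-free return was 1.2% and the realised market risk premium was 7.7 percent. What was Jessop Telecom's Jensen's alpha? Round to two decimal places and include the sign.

CAPM benchmark = R_f + β(R_m − R_f) = 1.2% + 1.437 × 7.7% = 12.2649%
α = actual − benchmark = 11.88% − 12.2649% = -0.38%

-0.38%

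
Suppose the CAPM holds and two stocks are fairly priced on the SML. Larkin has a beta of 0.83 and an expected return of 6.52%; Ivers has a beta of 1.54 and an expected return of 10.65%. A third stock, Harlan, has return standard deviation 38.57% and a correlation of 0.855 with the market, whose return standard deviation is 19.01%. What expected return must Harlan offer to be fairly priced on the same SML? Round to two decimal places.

11.78%

MRP = (10.65% − 6.52%) / (1.54 − 0.83) = 5.8169%
R_f = 6.52% − 0.83 × 5.8169% = 1.6920%
β_Harlan = ρ·σ_i/σ_m = 0.855 × 38.57 / 19.01 = 1.7347
E(R_Harlan) = R_f + β × MRP = 1.6920% + 1.7347 × 5.8169% = 11.78%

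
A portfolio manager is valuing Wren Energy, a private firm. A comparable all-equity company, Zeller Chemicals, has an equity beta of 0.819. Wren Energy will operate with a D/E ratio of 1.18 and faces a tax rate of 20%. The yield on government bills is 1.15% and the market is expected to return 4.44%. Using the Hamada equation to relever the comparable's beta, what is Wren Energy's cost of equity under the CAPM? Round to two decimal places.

6.39%

β_L = β_U × [1 + (1 − t)(D/E)] = 0.819 × [1 + (1 − 0.20) × 1.18]
    = 0.819 × [1 + 0.80 × 1.18] = 0.819 × 1.9440 = 1.5921
MRP = 4.44% − 1.15% = 3.29%
E(R) = R_f + β_L × MRP = 1.15% + 1.5921 × 3.29% = 6.39%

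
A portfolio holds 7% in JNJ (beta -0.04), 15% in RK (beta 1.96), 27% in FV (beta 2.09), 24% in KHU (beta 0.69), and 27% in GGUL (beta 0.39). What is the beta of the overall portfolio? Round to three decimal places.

β_P = Σ w_i β_i = 0.07×-0.04 + 0.15×1.96 + 0.27×2.09 + 0.24×0.69 + 0.27×0.39 = 1.1264

1.126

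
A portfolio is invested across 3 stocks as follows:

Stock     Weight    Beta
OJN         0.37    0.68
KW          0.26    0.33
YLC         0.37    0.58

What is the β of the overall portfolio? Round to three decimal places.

0.552

β_P = Σ w_i β_i = 0.37×0.68 + 0.26×0.33 + 0.37×0.58 = 0.5520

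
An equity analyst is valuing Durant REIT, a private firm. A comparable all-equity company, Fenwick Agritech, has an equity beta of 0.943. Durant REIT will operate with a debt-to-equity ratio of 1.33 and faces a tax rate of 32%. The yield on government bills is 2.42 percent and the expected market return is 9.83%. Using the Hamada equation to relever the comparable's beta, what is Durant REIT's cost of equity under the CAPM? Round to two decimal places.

β_L = β_U × [1 + (1 − t)(D/E)] = 0.943 × [1 + (1 − 0.32) × 1.33]
    = 0.943 × [1 + 0.68 × 1.33] = 0.943 × 1.9044 = 1.7958
MRP = 9.83% − 2.42% = 7.41%
E(R) = R_f + β_L × MRP = 2.42% + 1.7958 × 7.41% = 15.73%

15.73%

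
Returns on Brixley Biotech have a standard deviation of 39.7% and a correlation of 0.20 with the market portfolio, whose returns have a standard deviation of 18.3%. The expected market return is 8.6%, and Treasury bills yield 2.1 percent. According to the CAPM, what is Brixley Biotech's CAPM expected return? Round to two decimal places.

4.92%

β = ρ × σ_i / σ_m = 0.20 × 39.7% / 18.3% = 0.4339
MRP = 8.6% − 2.1% = 6.50%
E(R) = 2.1% + 0.4339 × 6.5% = 4.92%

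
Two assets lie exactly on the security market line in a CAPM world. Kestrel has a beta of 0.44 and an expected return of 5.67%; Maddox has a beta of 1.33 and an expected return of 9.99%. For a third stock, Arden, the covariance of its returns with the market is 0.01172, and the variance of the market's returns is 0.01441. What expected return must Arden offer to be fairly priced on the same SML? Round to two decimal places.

7.48%

MRP = (9.99% − 5.67%) / (1.33 − 0.44) = 4.8539%
R_f = 5.67% − 0.44 × 4.8539% = 3.5343%
β_Arden = Cov / Var(R_m) = 0.01172 / 0.01441 = 0.8133
E(R_Arden) = R_f + β × MRP = 3.5343% + 0.8133 × 4.8539% = 7.48%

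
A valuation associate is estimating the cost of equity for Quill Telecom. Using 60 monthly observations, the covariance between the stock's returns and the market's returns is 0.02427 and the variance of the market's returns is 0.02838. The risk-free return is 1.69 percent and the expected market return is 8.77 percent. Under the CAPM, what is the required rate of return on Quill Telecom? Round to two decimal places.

7.74%

β = Cov(R_i, R_m) / Var(R_m) = 0.02427 / 0.02838 = 0.8552
MRP = 8.77% − 1.69% = 7.08%
E(R) = R_f + β × MRP = 1.69% + 0.8552 × 7.08% = 7.74%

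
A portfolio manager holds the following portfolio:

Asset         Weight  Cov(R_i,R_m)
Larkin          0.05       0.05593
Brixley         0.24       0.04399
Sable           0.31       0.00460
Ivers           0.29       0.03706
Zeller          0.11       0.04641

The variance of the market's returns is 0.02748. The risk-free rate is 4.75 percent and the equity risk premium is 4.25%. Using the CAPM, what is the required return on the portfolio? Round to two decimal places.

9.49%

β_Larkin = 0.05593 / 0.02748 = 2.0353
β_Brixley = 0.04399 / 0.02748 = 1.6008
β_Sable = 0.00460 / 0.02748 = 0.1674
β_Ivers = 0.03706 / 0.02748 = 1.3486
β_Zeller = 0.04641 / 0.02748 = 1.6889
β_P = Σ w_i β_i = 0.05×2.0353 + 0.24×1.6008 + 0.31×0.1674 + 0.29×1.3486 + 0.11×1.6889 = 1.1147
E(R_P) = R_f + β_P × MRP = 4.75% + 1.1147 × 4.25% = 9.49%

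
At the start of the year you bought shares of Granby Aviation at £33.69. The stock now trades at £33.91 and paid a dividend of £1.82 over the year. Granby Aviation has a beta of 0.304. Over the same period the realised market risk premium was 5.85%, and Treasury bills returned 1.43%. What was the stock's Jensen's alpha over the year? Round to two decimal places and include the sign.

Realised HPR = (P1 + D1 − P0) / P0 = (33.91 + 1.82 − 33.69) / 33.69 = 2.04 / 33.69 = 6.0552%
CAPM required = R_f + β·MRP = 1.43% + 0.304 × 5.85% = 3.20840%
α = realised − required = 6.0552% − 3.20840% = +2.85%

+2.85%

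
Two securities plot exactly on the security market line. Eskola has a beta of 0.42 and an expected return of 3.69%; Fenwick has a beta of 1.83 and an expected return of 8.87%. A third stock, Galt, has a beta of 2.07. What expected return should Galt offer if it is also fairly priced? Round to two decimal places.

MRP (SML slope) = (8.87% − 3.69%) / (1.83 − 0.42) = 5.18% / 1.41 = 3.6738%
R_f (intercept) = 3.69% − 0.42 × 3.6738% = 2.1470%
E(R_Galt) = R_f + β × MRP = 2.1470% + 2.07 × 3.6738% = 9.75%

9.75%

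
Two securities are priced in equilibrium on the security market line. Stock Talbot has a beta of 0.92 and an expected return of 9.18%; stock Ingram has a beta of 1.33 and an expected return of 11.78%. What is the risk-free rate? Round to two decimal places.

Both satisfy E(R) = R_f + β·MRP, so the slope of the SML is
MRP = (11.78% − 9.18%) / (1.33 − 0.92) = 2.60% / 0.41 = 6.3415%
R_f = E(R_Talbot) − β_Talbot·MRP = 9.18% − 0.92 × 6.3415% = 3.3458%

3.35%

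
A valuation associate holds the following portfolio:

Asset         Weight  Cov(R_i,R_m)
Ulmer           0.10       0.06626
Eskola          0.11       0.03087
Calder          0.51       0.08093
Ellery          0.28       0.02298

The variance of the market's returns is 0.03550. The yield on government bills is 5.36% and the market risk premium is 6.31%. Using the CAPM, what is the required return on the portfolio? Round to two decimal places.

β_Ulmer = 0.06626 / 0.03550 = 1.8665
β_Eskola = 0.03087 / 0.03550 = 0.8696
β_Calder = 0.08093 / 0.03550 = 2.2797
β_Ellery = 0.02298 / 0.03550 = 0.6473
β_P = Σ w_i β_i = 0.10×1.8665 + 0.11×0.8696 + 0.51×2.2797 + 0.28×0.6473 = 1.6262
E(R_P) = R_f + β_P × MRP = 5.36% + 1.6262 × 6.31% = 15.62%

15.62%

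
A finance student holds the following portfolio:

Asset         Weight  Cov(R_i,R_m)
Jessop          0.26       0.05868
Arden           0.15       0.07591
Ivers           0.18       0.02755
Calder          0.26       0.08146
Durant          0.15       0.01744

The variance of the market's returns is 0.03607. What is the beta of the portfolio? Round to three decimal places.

1.536

β_Jessop = 0.05868 / 0.03607 = 1.6268
β_Arden = 0.07591 / 0.03607 = 2.1045
β_Ivers = 0.02755 / 0.03607 = 0.7638
β_Calder = 0.08146 / 0.03607 = 2.2584
β_Durant = 0.01744 / 0.03607 = 0.4835
β_P = Σ w_i β_i = 0.26×1.6268 + 0.15×2.1045 + 0.18×0.7638 + 0.26×2.2584 + 0.15×0.4835 = 1.5358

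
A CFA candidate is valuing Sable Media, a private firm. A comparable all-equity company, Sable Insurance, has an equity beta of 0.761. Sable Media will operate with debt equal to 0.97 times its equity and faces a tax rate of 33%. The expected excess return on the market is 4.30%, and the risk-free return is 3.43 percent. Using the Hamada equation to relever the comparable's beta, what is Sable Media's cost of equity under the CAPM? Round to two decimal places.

β_L = β_U × [1 + (1 − t)(D/E)] = 0.761 × [1 + (1 − 0.33) × 0.97]
    = 0.761 × [1 + 0.67 × 0.97] = 0.761 × 1.6499 = 1.2556
E(R) = R_f + β_L × MRP = 3.43% + 1.2556 × 4.30% = 8.83%

8.83%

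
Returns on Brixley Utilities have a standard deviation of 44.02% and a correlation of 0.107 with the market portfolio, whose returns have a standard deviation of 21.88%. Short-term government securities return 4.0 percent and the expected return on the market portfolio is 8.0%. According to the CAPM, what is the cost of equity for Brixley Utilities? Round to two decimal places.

4.86%

β = ρ × σ_i / σ_m = 0.107 × 44.02% / 21.88% = 0.2153
MRP = 8.0% − 4.0% = 4.00%
E(R) = 4.0% + 0.2153 × 4.0% = 4.86%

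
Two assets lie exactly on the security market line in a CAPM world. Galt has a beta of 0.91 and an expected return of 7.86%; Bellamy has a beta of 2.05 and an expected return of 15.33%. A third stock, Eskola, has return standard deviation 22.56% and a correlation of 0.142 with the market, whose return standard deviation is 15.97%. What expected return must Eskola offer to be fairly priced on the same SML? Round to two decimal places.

3.21%

MRP = (15.33% − 7.86%) / (2.05 − 0.91) = 6.5526%
R_f = 7.86% − 0.91 × 6.5526% = 1.8971%
β_Eskola = ρ·σ_i/σ_m = 0.142 × 22.56 / 15.97 = 0.2006
E(R_Eskola) = R_f + β × MRP = 1.8971% + 0.2006 × 6.5526% = 3.21%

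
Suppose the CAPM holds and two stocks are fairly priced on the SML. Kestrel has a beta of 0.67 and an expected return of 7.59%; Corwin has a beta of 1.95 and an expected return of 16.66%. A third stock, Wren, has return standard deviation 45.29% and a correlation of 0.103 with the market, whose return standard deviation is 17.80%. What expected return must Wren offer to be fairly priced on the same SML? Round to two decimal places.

MRP = (16.66% − 7.59%) / (1.95 − 0.67) = 7.0859%
R_f = 7.59% − 0.67 × 7.0859% = 2.8424%
β_Wren = ρ·σ_i/σ_m = 0.103 × 45.29 / 17.80 = 0.2621
E(R_Wren) = R_f + β × MRP = 2.8424% + 0.2621 × 7.0859% = 4.70%

4.70%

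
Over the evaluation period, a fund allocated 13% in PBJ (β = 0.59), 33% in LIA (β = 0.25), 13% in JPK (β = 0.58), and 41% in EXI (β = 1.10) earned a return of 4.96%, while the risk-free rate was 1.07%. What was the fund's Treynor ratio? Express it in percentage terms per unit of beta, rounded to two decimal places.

β_P = 0.13×0.59 + 0.33×0.25 + 0.13×0.58 + 0.41×1.10 = 0.6856
Treynor = (R_P − R_f) / β_P = (4.96% − 1.07%) / 0.6856 = 3.89% / 0.6856 = 5.67%

5.67%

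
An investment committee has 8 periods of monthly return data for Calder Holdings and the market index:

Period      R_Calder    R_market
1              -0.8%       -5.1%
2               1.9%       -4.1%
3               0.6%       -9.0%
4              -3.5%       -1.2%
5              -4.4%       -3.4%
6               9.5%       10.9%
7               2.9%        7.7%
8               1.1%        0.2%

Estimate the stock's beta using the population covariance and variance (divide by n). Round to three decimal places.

0.447

Mean R_i = (-0.8 + 1.9 + 0.6 − 3.5 − 4.4 + 9.5 + 2.9 + 1.1) / 8 = 0.9125%
Mean R_m = (-5.1 − 4.1 − 9.0 − 1.2 − 3.4 + 10.9 + 7.7 + 0.2) / 8 = -0.5000%
Σ(R_i − R̄_i)(R_m − R̄_m) = 139.8000  ⇒  Cov = 139.8000 / 8 = 17.4750
Σ(R_m − R̄_m)² = 312.9600  ⇒  Var(R_m) = 312.9600 / 8 = 39.1200
β = Cov / Var(R_m) = 17.4750 / 39.1200 = 0.4467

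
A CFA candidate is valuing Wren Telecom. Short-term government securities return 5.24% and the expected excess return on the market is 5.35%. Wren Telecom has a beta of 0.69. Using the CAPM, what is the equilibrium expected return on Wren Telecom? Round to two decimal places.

E(R) = R_f + β × MRP = 5.24% + 0.69 × 5.35% = 8.93%

8.93%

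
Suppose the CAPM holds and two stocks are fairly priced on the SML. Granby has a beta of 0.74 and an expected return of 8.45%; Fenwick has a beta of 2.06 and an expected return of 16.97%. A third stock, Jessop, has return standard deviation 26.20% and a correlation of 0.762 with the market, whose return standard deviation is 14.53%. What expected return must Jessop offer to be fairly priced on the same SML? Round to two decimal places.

12.54%

MRP = (16.97% − 8.45%) / (2.06 − 0.74) = 6.4545%
R_f = 8.45% − 0.74 × 6.4545% = 3.6737%
β_Jessop = ρ·σ_i/σ_m = 0.762 × 26.20 / 14.53 = 1.3740
E(R_Jessop) = R_f + β × MRP = 3.6737% + 1.3740 × 6.4545% = 12.54%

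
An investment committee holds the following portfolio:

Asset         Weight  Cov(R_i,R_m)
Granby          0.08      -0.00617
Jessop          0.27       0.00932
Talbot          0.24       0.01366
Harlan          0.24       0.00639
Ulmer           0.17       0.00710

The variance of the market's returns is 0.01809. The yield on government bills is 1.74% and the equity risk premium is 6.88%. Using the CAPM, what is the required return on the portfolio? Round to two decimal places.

β_Granby = -0.00617 / 0.01809 = -0.3411
β_Jessop = 0.00932 / 0.01809 = 0.5152
β_Talbot = 0.01366 / 0.01809 = 0.7551
β_Harlan = 0.00639 / 0.01809 = 0.3532
β_Ulmer = 0.00710 / 0.01809 = 0.3925
β_P = Σ w_i β_i = 0.08×-0.3411 + 0.27×0.5152 + 0.24×0.7551 + 0.24×0.3532 + 0.17×0.3925 = 0.4445
E(R_P) = R_f + β_P × MRP = 1.74% + 0.4445 × 6.88% = 4.80%

4.80%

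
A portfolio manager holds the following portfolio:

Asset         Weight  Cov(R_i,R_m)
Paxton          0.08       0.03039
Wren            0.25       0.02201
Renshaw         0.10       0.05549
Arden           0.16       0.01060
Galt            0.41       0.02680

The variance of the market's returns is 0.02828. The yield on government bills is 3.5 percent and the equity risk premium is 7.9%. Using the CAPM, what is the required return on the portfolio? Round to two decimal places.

β_Paxton = 0.03039 / 0.02828 = 1.0746
β_Wren = 0.02201 / 0.02828 = 0.7783
β_Renshaw = 0.05549 / 0.02828 = 1.9622
β_Arden = 0.01060 / 0.02828 = 0.3748
β_Galt = 0.02680 / 0.02828 = 0.9477
β_P = Σ w_i β_i = 0.08×1.0746 + 0.25×0.7783 + 0.10×1.9622 + 0.16×0.3748 + 0.41×0.9477 = 0.9253
E(R_P) = R_f + β_P × MRP = 3.5% + 0.9253 × 7.9% = 10.81%

10.81%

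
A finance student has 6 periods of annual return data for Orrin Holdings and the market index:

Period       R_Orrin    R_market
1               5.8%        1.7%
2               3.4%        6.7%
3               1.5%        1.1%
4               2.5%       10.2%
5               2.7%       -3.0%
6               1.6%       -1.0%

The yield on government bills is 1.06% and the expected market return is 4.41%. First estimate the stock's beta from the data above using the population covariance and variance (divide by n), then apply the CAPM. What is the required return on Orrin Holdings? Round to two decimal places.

Mean R_i = (5.8 + 3.4 + 1.5 + 2.5 + 2.7 + 1.6) / 6 = 2.9167%
Mean R_m = (1.7 + 6.7 + 1.1 + 10.2 − 3.0 − 1.0) / 6 = 2.6167%
Σ(R_i − R̄_i)(R_m − R̄_m) = 4.2983  ⇒  Cov = 4.2983 / 6 = 0.7164
Σ(R_m − R̄_m)² = 121.9483  ⇒  Var(R_m) = 121.9483 / 6 = 20.3247
β = Cov / Var(R_m) = 0.7164 / 20.3247 = 0.0352
MRP = 4.41% − 1.06% = 3.35%
E(R) = R_f + β × MRP = 1.06% + 0.0352 × 3.35% = 1.18%

1.18%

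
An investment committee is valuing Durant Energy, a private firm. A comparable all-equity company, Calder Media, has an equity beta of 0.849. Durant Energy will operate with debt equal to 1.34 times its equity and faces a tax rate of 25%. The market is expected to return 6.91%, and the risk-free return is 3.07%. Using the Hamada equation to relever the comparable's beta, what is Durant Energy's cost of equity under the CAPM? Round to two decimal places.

9.61%

β_L = β_U × [1 + (1 − t)(D/E)] = 0.849 × [1 + (1 − 0.25) × 1.34]
    = 0.849 × [1 + 0.75 × 1.34] = 0.849 × 2.0050 = 1.7022
MRP = 6.91% − 3.07% = 3.84%
E(R) = R_f + β_L × MRP = 3.07% + 1.7022 × 3.84% = 9.61%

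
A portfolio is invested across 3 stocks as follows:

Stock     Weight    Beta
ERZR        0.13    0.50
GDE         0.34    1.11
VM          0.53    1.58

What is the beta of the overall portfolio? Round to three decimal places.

1.280

β_P = Σ w_i β_i = 0.13×0.50 + 0.34×1.11 + 0.53×1.58 = 1.2798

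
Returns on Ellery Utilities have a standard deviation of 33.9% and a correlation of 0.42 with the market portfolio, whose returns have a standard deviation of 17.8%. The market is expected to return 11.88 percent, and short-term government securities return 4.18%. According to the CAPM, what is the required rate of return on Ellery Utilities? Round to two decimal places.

β = ρ × σ_i / σ_m = 0.42 × 33.9% / 17.8% = 0.7999
MRP = 11.88% − 4.18% = 7.70%
E(R) = 4.18% + 0.7999 × 7.70% = 10.34%

10.34%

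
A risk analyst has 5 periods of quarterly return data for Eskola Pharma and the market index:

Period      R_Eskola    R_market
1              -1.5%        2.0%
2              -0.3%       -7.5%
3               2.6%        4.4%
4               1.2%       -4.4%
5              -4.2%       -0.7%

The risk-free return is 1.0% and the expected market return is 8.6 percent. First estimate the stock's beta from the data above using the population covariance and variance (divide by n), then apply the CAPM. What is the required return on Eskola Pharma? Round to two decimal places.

Mean R_i = (-1.5 − 0.3 + 2.6 + 1.2 − 4.2) / 5 = -0.4400%
Mean R_m = (2.0 − 7.5 + 4.4 − 4.4 − 0.7) / 5 = -1.2400%
Σ(R_i − R̄_i)(R_m − R̄_m) = 5.6220  ⇒  Cov = 5.6220 / 5 = 1.1244
Σ(R_m − R̄_m)² = 91.7720  ⇒  Var(R_m) = 91.7720 / 5 = 18.3544
β = Cov / Var(R_m) = 1.1244 / 18.3544 = 0.0613
MRP = 8.6% − 1.0% = 7.60%
E(R) = R_f + β × MRP = 1.0% + 0.0613 × 7.6% = 1.47%

1.47%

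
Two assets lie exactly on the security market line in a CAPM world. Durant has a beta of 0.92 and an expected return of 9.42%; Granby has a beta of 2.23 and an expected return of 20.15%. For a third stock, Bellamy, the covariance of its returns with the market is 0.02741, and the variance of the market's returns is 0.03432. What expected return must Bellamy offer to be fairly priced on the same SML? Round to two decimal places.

MRP = (20.15% − 9.42%) / (2.23 − 0.92) = 8.1908%
R_f = 9.42% − 0.92 × 8.1908% = 1.8845%
β_Bellamy = Cov / Var(R_m) = 0.02741 / 0.03432 = 0.7987
E(R_Bellamy) = R_f + β × MRP = 1.8845% + 0.7987 × 8.1908% = 8.43%

8.43%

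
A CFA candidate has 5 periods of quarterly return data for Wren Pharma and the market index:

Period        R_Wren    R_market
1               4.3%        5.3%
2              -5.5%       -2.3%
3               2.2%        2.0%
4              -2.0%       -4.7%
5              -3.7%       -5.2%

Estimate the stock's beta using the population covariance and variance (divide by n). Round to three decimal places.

Mean R_i = (4.3 − 5.5 + 2.2 − 2.0 − 3.7) / 5 = -0.9400%
Mean R_m = (5.3 − 2.3 + 2.0 − 4.7 − 5.2) / 5 = -0.9800%
Σ(R_i − R̄_i)(R_m − R̄_m) = 63.8740  ⇒  Cov = 63.8740 / 5 = 12.7748
Σ(R_m − R̄_m)² = 81.7080  ⇒  Var(R_m) = 81.7080 / 5 = 16.3416
β = Cov / Var(R_m) = 12.7748 / 16.3416 = 0.7817

0.782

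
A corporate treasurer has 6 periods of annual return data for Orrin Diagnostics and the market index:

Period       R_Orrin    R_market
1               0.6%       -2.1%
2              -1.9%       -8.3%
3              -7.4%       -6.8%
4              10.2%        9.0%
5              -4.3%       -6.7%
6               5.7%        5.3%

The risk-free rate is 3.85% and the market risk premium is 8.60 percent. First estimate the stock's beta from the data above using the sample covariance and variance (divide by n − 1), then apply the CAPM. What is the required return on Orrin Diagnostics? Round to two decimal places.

Mean R_i = (0.6 − 1.9 − 7.4 + 10.2 − 4.3 + 5.7) / 6 = 0.4833%
Mean R_m = (-2.1 − 8.3 − 6.8 + 9.0 − 6.7 + 5.3) / 6 = -1.6000%
Σ(R_i − R̄_i)(R_m − R̄_m) = 220.2900  ⇒  Cov = 220.2900 / 5 = 44.0580
Σ(R_m − R̄_m)² = 258.1600  ⇒  Var(R_m) = 258.1600 / 5 = 51.6320
β = Cov / Var(R_m) = 44.0580 / 51.6320 = 0.8533
E(R) = R_f + β × MRP = 3.85% + 0.8533 × 8.60% = 11.19%

11.19%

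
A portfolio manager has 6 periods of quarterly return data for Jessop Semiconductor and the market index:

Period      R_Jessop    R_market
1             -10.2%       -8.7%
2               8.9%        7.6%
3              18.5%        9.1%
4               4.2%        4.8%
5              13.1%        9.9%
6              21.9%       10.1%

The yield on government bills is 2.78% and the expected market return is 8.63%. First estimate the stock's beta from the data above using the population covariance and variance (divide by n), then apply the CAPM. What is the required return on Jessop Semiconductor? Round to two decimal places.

Mean R_i = (-10.2 + 8.9 + 18.5 + 4.2 + 13.1 + 21.9) / 6 = 9.4000%
Mean R_m = (-8.7 + 7.6 + 9.1 + 4.8 + 9.9 + 10.1) / 6 = 5.4667%
Σ(R_i − R̄_i)(R_m − R̄_m) = 387.4500  ⇒  Cov = 387.4500 / 6 = 64.5750
Σ(R_m − R̄_m)² = 260.0133  ⇒  Var(R_m) = 260.0133 / 6 = 43.3356
β = Cov / Var(R_m) = 64.5750 / 43.3356 = 1.4901
MRP = 8.63% − 2.78% = 5.85%
E(R) = R_f + β × MRP = 2.78% + 1.4901 × 5.85% = 11.50%

11.50%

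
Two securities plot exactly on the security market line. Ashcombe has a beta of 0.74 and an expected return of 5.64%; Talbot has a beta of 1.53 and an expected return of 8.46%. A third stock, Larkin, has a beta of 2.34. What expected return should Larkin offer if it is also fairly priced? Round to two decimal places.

MRP (SML slope) = (8.46% − 5.64%) / (1.53 − 0.74) = 2.82% / 0.79 = 3.5696%
R_f (intercept) = 5.64% − 0.74 × 3.5696% = 2.9985%
E(R_Larkin) = R_f + β × MRP = 2.9985% + 2.34 × 3.5696% = 11.35%

11.35%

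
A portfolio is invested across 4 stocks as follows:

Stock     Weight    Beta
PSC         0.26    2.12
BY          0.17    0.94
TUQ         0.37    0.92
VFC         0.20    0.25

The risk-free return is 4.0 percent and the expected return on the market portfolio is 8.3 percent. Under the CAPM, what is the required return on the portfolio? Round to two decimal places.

β_P = Σ w_i β_i = 0.26×2.12 + 0.17×0.94 + 0.37×0.92 + 0.20×0.25 = 1.1014
MRP = 8.3% − 4.0% = 4.30%
E(R_P) = R_f + β_P × MRP = 4.0% + 1.1014 × 4.3% = 8.74%

8.74%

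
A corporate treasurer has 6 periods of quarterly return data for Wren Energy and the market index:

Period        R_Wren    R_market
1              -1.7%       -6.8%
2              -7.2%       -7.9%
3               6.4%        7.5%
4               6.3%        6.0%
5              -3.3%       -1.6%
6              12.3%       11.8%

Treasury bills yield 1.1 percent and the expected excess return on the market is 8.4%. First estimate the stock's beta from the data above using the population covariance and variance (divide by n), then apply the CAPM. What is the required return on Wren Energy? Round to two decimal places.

Mean R_i = (-1.7 − 7.2 + 6.4 + 6.3 − 3.3 + 12.3) / 6 = 2.1333%
Mean R_m = (-6.8 − 7.9 + 7.5 + 6.0 − 1.6 + 11.8) / 6 = 1.5000%
Σ(R_i − R̄_i)(R_m − R̄_m) = 285.4600  ⇒  Cov = 285.4600 / 6 = 47.5767
Σ(R_m − R̄_m)² = 329.2000  ⇒  Var(R_m) = 329.2000 / 6 = 54.8667
β = Cov / Var(R_m) = 47.5767 / 54.8667 = 0.8671
E(R) = R_f + β × MRP = 1.1% + 0.8671 × 8.4% = 8.38%

8.38%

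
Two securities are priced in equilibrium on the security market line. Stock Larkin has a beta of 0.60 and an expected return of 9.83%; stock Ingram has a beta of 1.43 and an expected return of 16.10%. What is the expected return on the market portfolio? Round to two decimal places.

Both satisfy E(R) = R_f + β·MRP, so the slope of the SML is
MRP = (16.10% − 9.83%) / (1.43 − 0.60) = 6.27% / 0.83 = 7.5542%
R_f = E(R_Larkin) − β_Larkin·MRP = 9.83% − 0.60 × 7.5542% = 5.2975%
E(R_m) = R_f + MRP = 5.2975% + 7.5542% = 12.85%

12.85%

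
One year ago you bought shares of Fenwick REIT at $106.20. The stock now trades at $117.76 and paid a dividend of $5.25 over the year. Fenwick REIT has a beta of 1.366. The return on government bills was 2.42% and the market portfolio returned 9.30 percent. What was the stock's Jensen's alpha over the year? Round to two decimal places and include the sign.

Realised HPR = (P1 + D1 − P0) / P0 = (117.76 + 5.25 − 106.20) / 106.20 = 16.81 / 106.20 = 15.8286%
MRP = 9.30% − 2.42% = 6.88%
CAPM required = R_f + β·MRP = 2.42% + 1.366 × 6.88% = 11.81808%
α = realised − required = 15.8286% − 11.81808% = +4.01%

+4.01%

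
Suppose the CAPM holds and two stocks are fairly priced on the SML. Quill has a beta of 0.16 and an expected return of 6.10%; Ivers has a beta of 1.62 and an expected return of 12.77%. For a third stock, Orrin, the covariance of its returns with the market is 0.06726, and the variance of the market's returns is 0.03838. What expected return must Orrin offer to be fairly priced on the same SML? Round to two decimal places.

13.38%

MRP = (12.77% − 6.10%) / (1.62 − 0.16) = 4.5685%
R_f = 6.10% − 0.16 × 4.5685% = 5.3690%
β_Orrin = Cov / Var(R_m) = 0.06726 / 0.03838 = 1.7525
E(R_Orrin) = R_f + β × MRP = 5.3690% + 1.7525 × 4.5685% = 13.38%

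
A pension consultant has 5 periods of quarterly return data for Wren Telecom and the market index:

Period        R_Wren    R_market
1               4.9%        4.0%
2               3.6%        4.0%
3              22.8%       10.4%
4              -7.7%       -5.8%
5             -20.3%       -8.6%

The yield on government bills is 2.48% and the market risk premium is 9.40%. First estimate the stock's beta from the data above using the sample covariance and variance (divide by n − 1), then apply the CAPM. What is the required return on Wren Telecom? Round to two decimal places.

Mean R_i = (4.9 + 3.6 + 22.8 − 7.7 − 20.3) / 5 = 0.6600%
Mean R_m = (4.0 + 4.0 + 10.4 − 5.8 − 8.6) / 5 = 0.8000%
Σ(R_i − R̄_i)(R_m − R̄_m) = 487.7200  ⇒  Cov = 487.7200 / 4 = 121.9300
Σ(R_m − R̄_m)² = 244.5600  ⇒  Var(R_m) = 244.5600 / 4 = 61.1400
β = Cov / Var(R_m) = 121.9300 / 61.1400 = 1.9943
E(R) = R_f + β × MRP = 2.48% + 1.9943 × 9.40% = 21.23%

21.23%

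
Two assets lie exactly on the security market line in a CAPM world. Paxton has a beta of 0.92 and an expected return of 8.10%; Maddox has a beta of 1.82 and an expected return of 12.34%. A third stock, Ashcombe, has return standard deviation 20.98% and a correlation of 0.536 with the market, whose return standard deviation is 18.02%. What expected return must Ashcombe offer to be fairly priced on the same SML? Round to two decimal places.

6.71%

MRP = (12.34% − 8.10%) / (1.82 − 0.92) = 4.7111%
R_f = 8.10% − 0.92 × 4.7111% = 3.7658%
β_Ashcombe = ρ·σ_i/σ_m = 0.536 × 20.98 / 18.02 = 0.6240
E(R_Ashcombe) = R_f + β × MRP = 3.7658% + 0.6240 × 4.7111% = 6.71%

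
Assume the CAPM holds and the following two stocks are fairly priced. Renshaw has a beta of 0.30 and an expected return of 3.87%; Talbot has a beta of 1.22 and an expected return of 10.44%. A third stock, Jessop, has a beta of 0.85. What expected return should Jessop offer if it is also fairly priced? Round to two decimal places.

MRP (SML slope) = (10.44% − 3.87%) / (1.22 − 0.30) = 6.57% / 0.92 = 7.1413%
R_f (intercept) = 3.87% − 0.30 × 7.1413% = 1.7276%
E(R_Jessop) = R_f + β × MRP = 1.7276% + 0.85 × 7.1413% = 7.80%

7.80%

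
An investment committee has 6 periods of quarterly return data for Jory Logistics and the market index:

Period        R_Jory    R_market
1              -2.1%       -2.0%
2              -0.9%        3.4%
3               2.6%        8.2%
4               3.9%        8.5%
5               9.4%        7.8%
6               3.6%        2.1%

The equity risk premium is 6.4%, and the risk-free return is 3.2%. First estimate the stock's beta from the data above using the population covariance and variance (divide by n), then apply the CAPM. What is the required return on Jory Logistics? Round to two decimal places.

Mean R_i = (-2.1 − 0.9 + 2.6 + 3.9 + 9.4 + 3.6) / 6 = 2.7500%
Mean R_m = (-2.0 + 3.4 + 8.2 + 8.5 + 7.8 + 2.1) / 6 = 4.6667%
Σ(R_i − R̄_i)(R_m − R̄_m) = 59.4900  ⇒  Cov = 59.4900 / 6 = 9.9150
Σ(R_m − R̄_m)² = 89.6333  ⇒  Var(R_m) = 89.6333 / 6 = 14.9389
β = Cov / Var(R_m) = 9.9150 / 14.9389 = 0.6637
E(R) = R_f + β × MRP = 3.2% + 0.6637 × 6.4% = 7.45%

7.45%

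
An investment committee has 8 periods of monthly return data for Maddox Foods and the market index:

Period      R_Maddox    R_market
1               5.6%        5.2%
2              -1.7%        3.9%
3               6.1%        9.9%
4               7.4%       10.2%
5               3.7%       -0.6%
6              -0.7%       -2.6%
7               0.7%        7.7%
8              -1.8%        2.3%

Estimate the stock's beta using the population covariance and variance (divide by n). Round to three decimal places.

0.470

Mean R_i = (5.6 − 1.7 + 6.1 + 7.4 + 3.7 − 0.7 + 0.7 − 1.8) / 8 = 2.4125%
Mean R_m = (5.2 + 3.9 + 9.9 + 10.2 − 0.6 − 2.6 + 7.7 + 2.3) / 8 = 4.5000%
Σ(R_i − R̄_i)(R_m − R̄_m) = 72.3600  ⇒  Cov = 72.3600 / 8 = 9.0450
Σ(R_m − R̄_m)² = 154.0000  ⇒  Var(R_m) = 154.0000 / 8 = 19.2500
β = Cov / Var(R_m) = 9.0450 / 19.2500 = 0.4699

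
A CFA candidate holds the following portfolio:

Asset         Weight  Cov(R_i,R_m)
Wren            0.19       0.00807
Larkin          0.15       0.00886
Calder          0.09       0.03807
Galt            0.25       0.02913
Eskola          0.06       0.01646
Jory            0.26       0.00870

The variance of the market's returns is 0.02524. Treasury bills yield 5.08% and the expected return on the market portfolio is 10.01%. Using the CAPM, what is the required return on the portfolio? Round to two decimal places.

8.37%

β_Wren = 0.00807 / 0.02524 = 0.3197
β_Larkin = 0.00886 / 0.02524 = 0.3510
β_Calder = 0.03807 / 0.02524 = 1.5083
β_Galt = 0.02913 / 0.02524 = 1.1541
β_Eskola = 0.01646 / 0.02524 = 0.6521
β_Jory = 0.00870 / 0.02524 = 0.3447
β_P = Σ w_i β_i = 0.19×0.3197 + 0.15×0.3510 + 0.09×1.5083 + 0.25×1.1541 + 0.06×0.6521 + 0.26×0.3447 = 0.6664
MRP = 10.01% − 5.08% = 4.93%
E(R_P) = R_f + β_P × MRP = 5.08% + 0.6664 × 4.93% = 8.37%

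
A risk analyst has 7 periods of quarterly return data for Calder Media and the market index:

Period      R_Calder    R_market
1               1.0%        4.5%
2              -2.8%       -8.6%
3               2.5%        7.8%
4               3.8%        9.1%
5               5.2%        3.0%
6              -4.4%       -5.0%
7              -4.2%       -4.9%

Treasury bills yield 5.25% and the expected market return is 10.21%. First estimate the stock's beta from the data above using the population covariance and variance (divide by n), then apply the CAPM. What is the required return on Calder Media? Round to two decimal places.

Mean R_i = (1.0 − 2.8 + 2.5 + 3.8 + 5.2 − 4.4 − 4.2) / 7 = 0.1571%
Mean R_m = (4.5 − 8.6 + 7.8 + 9.1 + 3.0 − 5.0 − 4.9) / 7 = 0.8429%
Σ(R_i − R̄_i)(R_m − R̄_m) = 139.9129  ⇒  Cov = 139.9129 / 7 = 19.9876
Σ(R_m − R̄_m)² = 290.8971  ⇒  Var(R_m) = 290.8971 / 7 = 41.5567
β = Cov / Var(R_m) = 19.9876 / 41.5567 = 0.4810
MRP = 10.21% − 5.25% = 4.96%
E(R) = R_f + β × MRP = 5.25% + 0.4810 × 4.96% = 7.64%

7.64%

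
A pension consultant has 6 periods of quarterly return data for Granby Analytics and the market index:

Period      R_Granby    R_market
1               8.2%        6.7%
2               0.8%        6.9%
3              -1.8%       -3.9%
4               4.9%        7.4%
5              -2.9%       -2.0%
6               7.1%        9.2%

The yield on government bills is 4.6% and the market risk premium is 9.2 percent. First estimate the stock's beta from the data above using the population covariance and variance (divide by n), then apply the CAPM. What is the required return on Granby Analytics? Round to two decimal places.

11.16%

Mean R_i = (8.2 + 0.8 − 1.8 + 4.9 − 2.9 + 7.1) / 6 = 2.7167%
Mean R_m = (6.7 + 6.9 − 3.9 + 7.4 − 2.0 + 9.2) / 6 = 4.0500%
Σ(R_i − R̄_i)(R_m − R̄_m) = 108.8450  ⇒  Cov = 108.8450 / 6 = 18.1408
Σ(R_m − R̄_m)² = 152.6950  ⇒  Var(R_m) = 152.6950 / 6 = 25.4492
β = Cov / Var(R_m) = 18.1408 / 25.4492 = 0.7128
E(R) = R_f + β × MRP = 4.6% + 0.7128 × 9.2% = 11.16%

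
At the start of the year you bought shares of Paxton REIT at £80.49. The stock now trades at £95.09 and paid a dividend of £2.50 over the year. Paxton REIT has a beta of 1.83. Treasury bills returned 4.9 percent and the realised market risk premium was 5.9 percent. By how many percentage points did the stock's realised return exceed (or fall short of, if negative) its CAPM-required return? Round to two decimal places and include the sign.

+5.55%

Realised HPR = (P1 + D1 − P0) / P0 = (95.09 + 2.50 − 80.49) / 80.49 = 17.10 / 80.49 = 21.2449%
CAPM required = R_f + β·MRP = 4.9% + 1.83 × 5.9% = 15.6970%
α = realised − required = 21.2449% − 15.6970% = +5.55%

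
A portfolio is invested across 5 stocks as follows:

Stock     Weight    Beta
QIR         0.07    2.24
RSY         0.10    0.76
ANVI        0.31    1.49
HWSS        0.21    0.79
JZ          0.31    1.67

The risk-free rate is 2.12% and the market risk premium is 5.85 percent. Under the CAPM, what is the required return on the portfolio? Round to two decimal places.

10.18%

β_P = Σ w_i β_i = 0.07×2.24 + 0.10×0.76 + 0.31×1.49 + 0.21×0.79 + 0.31×1.67 = 1.3783
E(R_P) = R_f + β_P × MRP = 2.12% + 1.3783 × 5.85% = 10.18%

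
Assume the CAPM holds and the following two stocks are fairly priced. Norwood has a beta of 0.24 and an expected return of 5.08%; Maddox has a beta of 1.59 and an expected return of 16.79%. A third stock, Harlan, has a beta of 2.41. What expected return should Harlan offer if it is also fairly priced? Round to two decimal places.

23.90%

MRP (SML slope) = (16.79% − 5.08%) / (1.59 − 0.24) = 11.71% / 1.35 = 8.6741%
R_f (intercept) = 5.08% − 0.24 × 8.6741% = 2.9982%
E(R_Harlan) = R_f + β × MRP = 2.9982% + 2.41 × 8.6741% = 23.90%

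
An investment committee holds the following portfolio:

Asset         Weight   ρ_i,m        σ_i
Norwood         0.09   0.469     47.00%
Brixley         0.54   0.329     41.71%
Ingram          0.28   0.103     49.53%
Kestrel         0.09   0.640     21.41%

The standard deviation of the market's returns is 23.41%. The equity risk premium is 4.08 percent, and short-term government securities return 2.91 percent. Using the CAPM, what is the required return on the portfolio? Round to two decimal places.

β_Norwood = 0.469 × 47.00% / 23.41% = 0.9416
β_Brixley = 0.329 × 41.71% / 23.41% = 0.5862
β_Ingram = 0.103 × 49.53% / 23.41% = 0.2179
β_Kestrel = 0.640 × 21.41% / 23.41% = 0.5853
β_P = Σ w_i β_i = 0.09×0.9416 + 0.54×0.5862 + 0.28×0.2179 + 0.09×0.5853 = 0.5150
E(R_P) = R_f + β_P × MRP = 2.91% + 0.5150 × 4.08% = 5.01%

5.01%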